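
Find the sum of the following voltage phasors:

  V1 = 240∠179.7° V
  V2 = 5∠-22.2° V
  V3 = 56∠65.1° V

Step 1 — Convert each phasor to rectangular form:
  V1 = 240·(cos(179.7°) + j·sin(179.7°)) = -240 + j1.257 V
  V2 = 5·(cos(-22.2°) + j·sin(-22.2°)) = 4.629 - j1.889 V
  V3 = 56·(cos(65.1°) + j·sin(65.1°)) = 23.58 + j50.79 V
Step 2 — Sum components: V_total = -211.8 + j50.16 V.
Step 3 — Convert to polar: |V_total| = 217.6 V, ∠V_total = 166.7°.

V_total = 217.6∠166.7° V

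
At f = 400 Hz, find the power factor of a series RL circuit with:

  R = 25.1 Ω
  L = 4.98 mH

Step 1 — Angular frequency: ω = 2π·f = 2π·400 = 2513 rad/s.
Step 2 — Component impedances:
  R: Z = R = 25.1 Ω
  L: Z = jωL = j·2513·0.00498 = 0 + j12.52 Ω
Step 3 — Series combination: Z_total = R + L = 25.1 + j12.52 Ω = 28.05∠26.5° Ω.
Step 4 — Power factor: PF = cos(φ) = Re(Z)/|Z| = 25.1/28.048 = 0.8949.
Step 5 — Type: Im(Z) = 12.52 ⇒ lagging (phase φ = 26.5°).

PF = 0.8949 (lagging, φ = 26.5°)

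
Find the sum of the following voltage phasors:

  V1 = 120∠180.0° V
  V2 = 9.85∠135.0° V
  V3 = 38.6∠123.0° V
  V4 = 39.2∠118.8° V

Step 1 — Convert each phasor to rectangular form:
  V1 = 120·(cos(180.0°) + j·sin(180.0°)) = -120 V
  V2 = 9.85·(cos(135.0°) + j·sin(135.0°)) = -6.965 + j6.965 V
  V3 = 38.6·(cos(123.0°) + j·sin(123.0°)) = -21.02 + j32.37 V
  V4 = 39.2·(cos(118.8°) + j·sin(118.8°)) = -18.88 + j34.35 V
Step 2 — Sum components: V_total = -166.9 + j73.69 V.
Step 3 — Convert to polar: |V_total| = 182.4 V, ∠V_total = 156.2°.

V_total = 182.4∠156.2° V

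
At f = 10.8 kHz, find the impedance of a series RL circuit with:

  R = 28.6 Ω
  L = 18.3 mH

Step 1 — Angular frequency: ω = 2π·f = 2π·1.08e+04 = 6.786e+04 rad/s.
Step 2 — Component impedances:
  R: Z = R = 28.6 Ω
  L: Z = jωL = j·6.786e+04·0.0183 = 0 + j1242 Ω
Step 3 — Series combination: Z_total = R + L = 28.6 + j1242 Ω = 1242∠88.7° Ω.

Z = 28.6 + j1242 Ω = 1242∠88.7° Ω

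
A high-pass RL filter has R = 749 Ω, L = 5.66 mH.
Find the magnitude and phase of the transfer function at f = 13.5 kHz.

Step 1 — Angular frequency: ω = 2π·1.35e+04 = 8.482e+04 rad/s.
Step 2 — Transfer function: H(jω) = jωL/(R + jωL).
Step 3 — Numerator jωL = j·480.1; denominator R + jωL = 749 + j480.1.
Step 4 — H = 0.2912 + j0.4543.
Step 5 — Magnitude: |H| = 0.5396 (-5.4 dB); phase: φ = 57.3°.

|H| = 0.5396 (-5.4 dB), φ = 57.3°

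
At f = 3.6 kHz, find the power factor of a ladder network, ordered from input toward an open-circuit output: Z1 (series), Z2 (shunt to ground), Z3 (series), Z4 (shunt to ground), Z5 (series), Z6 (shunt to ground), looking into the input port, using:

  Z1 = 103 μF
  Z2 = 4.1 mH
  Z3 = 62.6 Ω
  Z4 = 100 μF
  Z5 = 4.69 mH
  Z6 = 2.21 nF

Step 1 — Angular frequency: ω = 2π·f = 2π·3600 = 2.262e+04 rad/s.
Step 2 — Component impedances:
  Z1: Z = 1/(jωC) = -j/(ω·C) = 0 - j0.4292 Ω
  Z2: Z = jωL = j·2.262e+04·0.0041 = 0 + j92.74 Ω
  Z3: Z = R = 62.6 Ω
  Z4: Z = 1/(jωC) = -j/(ω·C) = 0 - j0.4421 Ω
  Z5: Z = jωL = j·2.262e+04·0.00469 = 0 + j106.1 Ω
  Z6: Z = 1/(jωC) = -j/(ω·C) = 0 - j2e+04 Ω
Step 3 — Ladder network (open output): work backward from the far end, alternating series and parallel combinations. Z_in = 43.29 + j28.49 Ω = 51.82∠33.3° Ω.
Step 4 — Power factor: PF = cos(φ) = Re(Z)/|Z| = 43.29/51.82 = 0.8354.
Step 5 — Type: Im(Z) = 28.49 ⇒ lagging (phase φ = 33.3°).

PF = 0.8354 (lagging, φ = 33.3°)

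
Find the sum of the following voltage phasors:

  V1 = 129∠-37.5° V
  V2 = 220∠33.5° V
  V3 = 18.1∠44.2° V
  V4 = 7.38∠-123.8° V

Step 1 — Convert each phasor to rectangular form:
  V1 = 129·(cos(-37.5°) + j·sin(-37.5°)) = 102.3 - j78.53 V
  V2 = 220·(cos(33.5°) + j·sin(33.5°)) = 183.5 + j121.4 V
  V3 = 18.1·(cos(44.2°) + j·sin(44.2°)) = 12.98 + j12.62 V
  V4 = 7.38·(cos(-123.8°) + j·sin(-123.8°)) = -4.105 - j6.133 V
Step 2 — Sum components: V_total = 294.7 + j49.38 V.
Step 3 — Convert to polar: |V_total| = 298.8 V, ∠V_total = 9.5°.

V_total = 298.8∠9.5° V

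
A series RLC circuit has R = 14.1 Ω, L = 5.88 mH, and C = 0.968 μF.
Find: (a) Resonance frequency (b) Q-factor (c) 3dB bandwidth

Step 1 — Resonance: ω₀ = 1/√(LC) = 1/√(0.00588·9.68e-07) = 1.325e+04 rad/s.
Step 2 — f₀ = ω₀/(2π) = 2110 Hz.
Step 3 — Series Q: Q = ω₀L/R = 1.325e+04·0.00588/14.1 = 5.528.
Step 4 — Bandwidth: Δω = ω₀/Q = 2398 rad/s; BW = Δω/(2π) = 381.6 Hz.

(a) f₀ = 2110 Hz  (b) Q = 5.528  (c) BW = 381.6 Hz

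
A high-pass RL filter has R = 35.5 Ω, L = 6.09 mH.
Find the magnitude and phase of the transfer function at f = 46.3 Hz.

Step 1 — Angular frequency: ω = 2π·46.3 = 290.9 rad/s.
Step 2 — Transfer function: H(jω) = jωL/(R + jωL).
Step 3 — Numerator jωL = j·1.772; denominator R + jωL = 35.5 + j1.772.
Step 4 — H = 0.002484 + j0.04978.
Step 5 — Magnitude: |H| = 0.04984 (-26.0 dB); phase: φ = 87.1°.

|H| = 0.04984 (-26.0 dB), φ = 87.1°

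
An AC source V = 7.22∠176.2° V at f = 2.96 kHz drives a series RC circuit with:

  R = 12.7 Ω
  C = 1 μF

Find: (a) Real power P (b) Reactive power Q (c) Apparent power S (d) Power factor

Step 1 — Angular frequency: ω = 2π·f = 2π·2960 = 1.86e+04 rad/s.
Step 2 — Component impedances:
  R: Z = R = 12.7 Ω
  C: Z = 1/(jωC) = -j/(ω·C) = 0 - j53.77 Ω
Step 3 — Series combination: Z_total = R + C = 12.7 - j53.77 Ω = 55.25∠-76.7° Ω.
Step 4 — Source phasor: V = 7.22∠176.2° V = -7.204 + j0.4785 V.
Step 5 — Current: I = V / Z = -0.0384 - j0.1249 A = 0.1307∠-107.1° A.
Step 6 — Complex power: S = V·I* = 0.2169 - j0.9183 VA.
Step 7 — Real power: P = Re(S) = 0.2169 W.
Step 8 — Reactive power: Q = Im(S) = -0.9183 VAR.
Step 9 — Apparent power: |S| = 0.9435 VA.
Step 10 — Power factor: PF = P/|S| = 0.2299 (leading).

(a) P = 0.2169 W  (b) Q = -0.9183 VAR  (c) S = 0.9435 VA  (d) PF = 0.2299 (leading)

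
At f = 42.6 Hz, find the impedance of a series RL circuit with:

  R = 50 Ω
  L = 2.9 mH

Step 1 — Angular frequency: ω = 2π·f = 2π·42.6 = 267.7 rad/s.
Step 2 — Component impedances:
  R: Z = R = 50 Ω
  L: Z = jωL = j·267.7·0.0029 = 0 + j0.7762 Ω
Step 3 — Series combination: Z_total = R + L = 50 + j0.7762 Ω = 50.01∠0.9° Ω.

Z = 50 + j0.7762 Ω = 50.01∠0.9° Ω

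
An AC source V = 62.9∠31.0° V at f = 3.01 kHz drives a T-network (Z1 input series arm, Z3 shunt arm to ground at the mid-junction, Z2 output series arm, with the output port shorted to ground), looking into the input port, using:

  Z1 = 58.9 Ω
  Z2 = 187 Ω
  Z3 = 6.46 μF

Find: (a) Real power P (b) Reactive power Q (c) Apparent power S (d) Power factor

Step 1 — Angular frequency: ω = 2π·f = 2π·3010 = 1.891e+04 rad/s.
Step 2 — Component impedances:
  Z1: Z = R = 58.9 Ω
  Z2: Z = R = 187 Ω
  Z3: Z = 1/(jωC) = -j/(ω·C) = 0 - j8.185 Ω
Step 3 — With the output port shorted to ground, the output series arm Z2 runs from the junction to ground; the shunt arm Z3 also runs from the junction to ground. They appear in parallel: Z3 || Z2 = 0.3576 - j8.169 Ω.
Step 4 — Series with input arm Z1: Z_in = Z1 + (Z3 || Z2) = 59.26 - j8.169 Ω = 59.82∠-7.8° Ω.
Step 5 — Source phasor: V = 62.9∠31.0° V = 53.92 + j32.4 V.
Step 6 — Current: I = V / Z = 0.8189 + j0.6596 A = 1.052∠38.8° A.
Step 7 — Complex power: S = V·I* = 65.52 - j9.033 VA.
Step 8 — Real power: P = Re(S) = 65.52 W.
Step 9 — Reactive power: Q = Im(S) = -9.033 VAR.
Step 10 — Apparent power: |S| = 66.14 VA.
Step 11 — Power factor: PF = P/|S| = 0.9906 (leading).

(a) P = 65.52 W  (b) Q = -9.033 VAR  (c) S = 66.14 VA  (d) PF = 0.9906 (leading)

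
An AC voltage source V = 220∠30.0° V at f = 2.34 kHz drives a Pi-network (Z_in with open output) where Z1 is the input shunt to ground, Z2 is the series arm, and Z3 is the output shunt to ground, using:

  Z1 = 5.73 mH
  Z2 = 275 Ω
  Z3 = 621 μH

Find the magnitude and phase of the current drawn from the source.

Step 1 — Angular frequency: ω = 2π·f = 2π·2340 = 1.47e+04 rad/s.
Step 2 — Component impedances:
  Z1: Z = jωL = j·1.47e+04·0.00573 = 0 + j84.25 Ω
  Z2: Z = R = 275 Ω
  Z3: Z = jωL = j·1.47e+04·0.000621 = 0 + j9.13 Ω
Step 3 — With open output, the series arm Z2 and the output shunt Z3 appear in series to ground: Z2 + Z3 = 275 + j9.13 Ω.
Step 4 — Parallel with input shunt Z1: Z_in = Z1 || (Z2 + Z3) = 23.14 + j76.39 Ω = 79.82∠73.1° Ω.
Step 5 — Source phasor: V = 220∠30.0° V = 190.5 + j110 V.
Step 6 — Ohm's law: I = V / Z_total = (190.5 + j110) / (23.14 + j76.39) = 2.011 - j1.885 A.
Step 7 — Convert to polar: |I| = 2.756 A, ∠I = -43.1°.

I = 2.756∠-43.1° A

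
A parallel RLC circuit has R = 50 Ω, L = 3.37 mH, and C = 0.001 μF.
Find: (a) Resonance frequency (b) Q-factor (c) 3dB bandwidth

Step 1 — Resonance: ω₀ = 1/√(LC) = 1/√(0.00337·1e-09) = 5.447e+05 rad/s.
Step 2 — f₀ = ω₀/(2π) = 8.67e+04 Hz.
Step 3 — Parallel Q: Q = R/(ω₀L) = 50/(5.447e+05·0.00337) = 0.02724.
Step 4 — Bandwidth: Δω = ω₀/Q = 2e+07 rad/s; BW = Δω/(2π) = 3.183e+06 Hz.

(a) f₀ = 8.67e+04 Hz  (b) Q = 0.02724  (c) BW = 3.183e+06 Hz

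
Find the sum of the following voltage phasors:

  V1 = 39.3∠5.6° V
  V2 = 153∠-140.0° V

Step 1 — Convert each phasor to rectangular form:
  V1 = 39.3·(cos(5.6°) + j·sin(5.6°)) = 39.11 + j3.835 V
  V2 = 153·(cos(-140.0°) + j·sin(-140.0°)) = -117.2 - j98.35 V
Step 2 — Sum components: V_total = -78.09 - j94.51 V.
Step 3 — Convert to polar: |V_total| = 122.6 V, ∠V_total = -129.6°.

V_total = 122.6∠-129.6° V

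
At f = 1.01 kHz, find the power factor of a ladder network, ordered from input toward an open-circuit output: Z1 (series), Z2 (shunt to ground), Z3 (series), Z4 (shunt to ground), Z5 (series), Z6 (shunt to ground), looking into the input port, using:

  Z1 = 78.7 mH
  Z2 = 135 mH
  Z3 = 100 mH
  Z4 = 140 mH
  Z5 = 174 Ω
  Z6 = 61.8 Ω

Step 1 — Angular frequency: ω = 2π·f = 2π·1010 = 6346 rad/s.
Step 2 — Component impedances:
  Z1: Z = jωL = j·6346·0.0787 = 0 + j499.4 Ω
  Z2: Z = jωL = j·6346·0.135 = 0 + j856.7 Ω
  Z3: Z = jωL = j·6346·0.1 = 0 + j634.6 Ω
  Z4: Z = jωL = j·6346·0.14 = 0 + j888.4 Ω
  Z5: Z = R = 174 Ω
  Z6: Z = R = 61.8 Ω
Step 3 — Ladder network (open output): work backward from the far end, alternating series and parallel combinations. Z_in = 65.98 + j891.9 Ω = 894.4∠85.8° Ω.
Step 4 — Power factor: PF = cos(φ) = Re(Z)/|Z| = 65.98/894.4 = 0.07377.
Step 5 — Type: Im(Z) = 891.9 ⇒ lagging (phase φ = 85.8°).

PF = 0.07377 (lagging, φ = 85.8°)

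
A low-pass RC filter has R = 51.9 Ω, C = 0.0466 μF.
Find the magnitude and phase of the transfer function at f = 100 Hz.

Step 1 — Angular frequency: ω = 2π·100 = 628.3 rad/s.
Step 2 — Transfer function: H(jω) = 1/(1 + jωRC).
Step 3 — Denominator: 1 + jωRC = 1 + j·628.3·51.9·4.66e-08 = 1 + j0.00152.
Step 4 — H = 1 - j0.00152.
Step 5 — Magnitude: |H| = 1 (-0.0 dB); phase: φ = -0.1°.

|H| = 1 (-0.0 dB), φ = -0.1°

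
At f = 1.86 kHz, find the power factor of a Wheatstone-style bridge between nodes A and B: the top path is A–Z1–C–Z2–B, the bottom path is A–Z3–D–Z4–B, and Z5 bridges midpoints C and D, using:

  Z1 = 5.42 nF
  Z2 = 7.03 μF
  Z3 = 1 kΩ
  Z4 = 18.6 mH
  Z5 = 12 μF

Step 1 — Angular frequency: ω = 2π·f = 2π·1860 = 1.169e+04 rad/s.
Step 2 — Component impedances:
  Z1: Z = 1/(jωC) = -j/(ω·C) = 0 - j1.579e+04 Ω
  Z2: Z = 1/(jωC) = -j/(ω·C) = 0 - j12.17 Ω
  Z3: Z = R = 1000 Ω
  Z4: Z = jωL = j·1.169e+04·0.0186 = 0 + j217.4 Ω
  Z5: Z = 1/(jωC) = -j/(ω·C) = 0 - j7.131 Ω
Step 3 — Bridge requires nodal analysis (the Z5 bridge couples midpoints C and D, so the two paths cannot be reduced to a simple series/parallel combination). Setting node B to ground and injecting 1 A at node A, the 3-node admittance system at A, C, D solves to V_A = Z_AB = 995 - j84.18 Ω = 998.6∠-4.8° Ω.
Step 4 — Power factor: PF = cos(φ) = Re(Z)/|Z| = 995/998.6 = 0.9964.
Step 5 — Type: Im(Z) = -84.18 ⇒ leading (phase φ = -4.8°).

PF = 0.9964 (leading, φ = -4.8°)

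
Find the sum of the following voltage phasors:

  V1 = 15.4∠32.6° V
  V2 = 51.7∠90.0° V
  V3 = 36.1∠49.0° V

Step 1 — Convert each phasor to rectangular form:
  V1 = 15.4·(cos(32.6°) + j·sin(32.6°)) = 12.97 + j8.297 V
  V2 = 51.7·(cos(90.0°) + j·sin(90.0°)) = 0 + j51.7 V
  V3 = 36.1·(cos(49.0°) + j·sin(49.0°)) = 23.68 + j27.25 V
Step 2 — Sum components: V_total = 36.66 + j87.24 V.
Step 3 — Convert to polar: |V_total| = 94.63 V, ∠V_total = 67.2°.

V_total = 94.63∠67.2° V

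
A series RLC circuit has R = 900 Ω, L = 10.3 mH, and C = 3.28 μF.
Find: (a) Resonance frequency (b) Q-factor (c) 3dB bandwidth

Step 1 — Resonance condition Im(Z)=0 gives ω₀ = 1/√(LC).
Step 2 — ω₀ = 1/√(0.0103·3.28e-06) = 5441 rad/s.
Step 3 — f₀ = ω₀/(2π) = 865.9 Hz.
Step 4 — Series Q: Q = ω₀L/R = 5441·0.0103/900 = 0.06226.
Step 5 — 3dB bandwidth: Δω = ω₀/Q = 8.738e+04 rad/s; BW = Δω/(2π) = 1.391e+04 Hz.

(a) f₀ = 865.9 Hz  (b) Q = 0.06226  (c) BW = 1.391e+04 Hz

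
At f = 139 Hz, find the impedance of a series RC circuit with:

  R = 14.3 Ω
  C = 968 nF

Step 1 — Angular frequency: ω = 2π·f = 2π·139 = 873.4 rad/s.
Step 2 — Component impedances:
  R: Z = R = 14.3 Ω
  C: Z = 1/(jωC) = -j/(ω·C) = 0 - j1183 Ω
Step 3 — Series combination: Z_total = R + C = 14.3 - j1183 Ω = 1183∠-89.3° Ω.

Z = 14.3 - j1183 Ω = 1183∠-89.3° Ω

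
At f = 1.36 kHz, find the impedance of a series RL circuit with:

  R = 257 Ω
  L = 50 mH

Step 1 — Angular frequency: ω = 2π·f = 2π·1360 = 8545 rad/s.
Step 2 — Component impedances:
  R: Z = R = 257 Ω
  L: Z = jωL = j·8545·0.05 = 0 + j427.3 Ω
Step 3 — Series combination: Z_total = R + L = 257 + j427.3 Ω = 498.6∠59.0° Ω.

Z = 257 + j427.3 Ω = 498.6∠59.0° Ω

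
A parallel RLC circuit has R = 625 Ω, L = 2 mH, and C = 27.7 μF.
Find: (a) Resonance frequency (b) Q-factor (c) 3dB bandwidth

Step 1 — Resonance: ω₀ = 1/√(LC) = 1/√(0.002·2.77e-05) = 4249 rad/s.
Step 2 — f₀ = ω₀/(2π) = 676.2 Hz.
Step 3 — Parallel Q: Q = R/(ω₀L) = 625/(4249·0.002) = 73.55.
Step 4 — Bandwidth: Δω = ω₀/Q = 57.76 rad/s; BW = Δω/(2π) = 9.193 Hz.

(a) f₀ = 676.2 Hz  (b) Q = 73.55  (c) BW = 9.193 Hz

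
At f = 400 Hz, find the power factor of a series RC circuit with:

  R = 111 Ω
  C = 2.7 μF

Step 1 — Angular frequency: ω = 2π·f = 2π·400 = 2513 rad/s.
Step 2 — Component impedances:
  R: Z = R = 111 Ω
  C: Z = 1/(jωC) = -j/(ω·C) = 0 - j147.4 Ω
Step 3 — Series combination: Z_total = R + C = 111 - j147.4 Ω = 184.5∠-53.0° Ω.
Step 4 — Power factor: PF = cos(φ) = Re(Z)/|Z| = 111/184.5 = 0.6016.
Step 5 — Type: Im(Z) = -147.4 ⇒ leading (phase φ = -53.0°).

PF = 0.6016 (leading, φ = -53.0°)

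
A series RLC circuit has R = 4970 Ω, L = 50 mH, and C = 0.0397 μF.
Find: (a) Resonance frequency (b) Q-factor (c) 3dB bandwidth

Step 1 — Resonance condition Im(Z)=0 gives ω₀ = 1/√(LC).
Step 2 — ω₀ = 1/√(0.05·3.97e-08) = 2.245e+04 rad/s.
Step 3 — f₀ = ω₀/(2π) = 3572 Hz.
Step 4 — Series Q: Q = ω₀L/R = 2.245e+04·0.05/4970 = 0.2258.
Step 5 — 3dB bandwidth: Δω = ω₀/Q = 9.94e+04 rad/s; BW = Δω/(2π) = 1.582e+04 Hz.

(a) f₀ = 3572 Hz  (b) Q = 0.2258  (c) BW = 1.582e+04 Hz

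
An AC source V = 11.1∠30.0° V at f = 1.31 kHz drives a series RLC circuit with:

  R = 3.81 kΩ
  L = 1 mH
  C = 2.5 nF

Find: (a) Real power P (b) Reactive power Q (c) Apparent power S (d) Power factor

Step 1 — Angular frequency: ω = 2π·f = 2π·1310 = 8231 rad/s.
Step 2 — Component impedances:
  R: Z = R = 3810 Ω
  L: Z = jωL = j·8231·0.001 = 0 + j8.231 Ω
  C: Z = 1/(jωC) = -j/(ω·C) = 0 - j4.86e+04 Ω
Step 3 — Series combination: Z_total = R + L + C = 3810 - j4.859e+04 Ω = 4.874e+04∠-85.5° Ω.
Step 4 — Source phasor: V = 11.1∠30.0° V = 9.613 + j5.55 V.
Step 5 — Current: I = V / Z = -9.811e-05 + j0.0002055 A = 0.0002277∠115.5° A.
Step 6 — Complex power: S = V·I* = 0.0001976 - j0.00252 VA.
Step 7 — Real power: P = Re(S) = 0.0001976 W.
Step 8 — Reactive power: Q = Im(S) = -0.00252 VAR.
Step 9 — Apparent power: |S| = 0.002528 VA.
Step 10 — Power factor: PF = P/|S| = 0.07817 (leading).

(a) P = 0.0001976 W  (b) Q = -0.00252 VAR  (c) S = 0.002528 VA  (d) PF = 0.07817 (leading)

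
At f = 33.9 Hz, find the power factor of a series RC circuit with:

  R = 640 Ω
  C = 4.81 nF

Step 1 — Angular frequency: ω = 2π·f = 2π·33.9 = 213 rad/s.
Step 2 — Component impedances:
  R: Z = R = 640 Ω
  C: Z = 1/(jωC) = -j/(ω·C) = 0 - j9.761e+05 Ω
Step 3 — Series combination: Z_total = R + C = 640 - j9.761e+05 Ω = 9.761e+05∠-90.0° Ω.
Step 4 — Power factor: PF = cos(φ) = Re(Z)/|Z| = 640/9.761e+05 = 0.0006557.
Step 5 — Type: Im(Z) = -9.761e+05 ⇒ leading (phase φ = -90.0°).

PF = 0.0006557 (leading, φ = -90.0°)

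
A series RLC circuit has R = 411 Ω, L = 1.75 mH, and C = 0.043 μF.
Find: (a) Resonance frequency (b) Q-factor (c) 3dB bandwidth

Step 1 — Resonance condition Im(Z)=0 gives ω₀ = 1/√(LC).
Step 2 — ω₀ = 1/√(0.00175·4.3e-08) = 1.153e+05 rad/s.
Step 3 — f₀ = ω₀/(2π) = 1.835e+04 Hz.
Step 4 — Series Q: Q = ω₀L/R = 1.153e+05·0.00175/411 = 0.4908.
Step 5 — 3dB bandwidth: Δω = ω₀/Q = 2.349e+05 rad/s; BW = Δω/(2π) = 3.738e+04 Hz.

(a) f₀ = 1.835e+04 Hz  (b) Q = 0.4908  (c) BW = 3.738e+04 Hz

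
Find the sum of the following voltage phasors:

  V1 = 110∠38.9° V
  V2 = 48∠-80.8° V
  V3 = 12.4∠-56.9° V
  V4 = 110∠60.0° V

Step 1 — Convert each phasor to rectangular form:
  V1 = 110·(cos(38.9°) + j·sin(38.9°)) = 85.61 + j69.08 V
  V2 = 48·(cos(-80.8°) + j·sin(-80.8°)) = 7.674 - j47.38 V
  V3 = 12.4·(cos(-56.9°) + j·sin(-56.9°)) = 6.772 - j10.39 V
  V4 = 110·(cos(60.0°) + j·sin(60.0°)) = 55 + j95.26 V
Step 2 — Sum components: V_total = 155.1 + j106.6 V.
Step 3 — Convert to polar: |V_total| = 188.1 V, ∠V_total = 34.5°.

V_total = 188.1∠34.5° V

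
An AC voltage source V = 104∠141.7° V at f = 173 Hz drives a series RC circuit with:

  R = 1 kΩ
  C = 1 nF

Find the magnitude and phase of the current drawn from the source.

Step 1 — Angular frequency: ω = 2π·f = 2π·173 = 1087 rad/s.
Step 2 — Component impedances:
  R: Z = R = 1000 Ω
  C: Z = 1/(jωC) = -j/(ω·C) = 0 - j9.2e+05 Ω
Step 3 — Series combination: Z_total = R + C = 1000 - j9.2e+05 Ω = 9.2e+05∠-89.9° Ω.
Step 4 — Source phasor: V = 104∠141.7° V = -81.62 + j64.46 V.
Step 5 — Ohm's law: I = V / Z_total = (-81.62 + j64.46) / (1000 - j9.2e+05) = -7.016e-05 - j8.864e-05 A.
Step 6 — Convert to polar: |I| = 0.000113 A, ∠I = -128.4°.

I = 0.000113∠-128.4° A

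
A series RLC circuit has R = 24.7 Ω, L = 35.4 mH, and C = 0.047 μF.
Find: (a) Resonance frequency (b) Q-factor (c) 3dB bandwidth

Step 1 — Resonance condition Im(Z)=0 gives ω₀ = 1/√(LC).
Step 2 — ω₀ = 1/√(0.0354·4.7e-08) = 2.452e+04 rad/s.
Step 3 — f₀ = ω₀/(2π) = 3902 Hz.
Step 4 — Series Q: Q = ω₀L/R = 2.452e+04·0.0354/24.7 = 35.14.
Step 5 — 3dB bandwidth: Δω = ω₀/Q = 697.7 rad/s; BW = Δω/(2π) = 111 Hz.

(a) f₀ = 3902 Hz  (b) Q = 35.14  (c) BW = 111 Hz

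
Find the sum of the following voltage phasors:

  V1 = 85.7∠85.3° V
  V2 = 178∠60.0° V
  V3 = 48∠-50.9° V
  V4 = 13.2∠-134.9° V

Step 1 — Convert each phasor to rectangular form:
  V1 = 85.7·(cos(85.3°) + j·sin(85.3°)) = 7.022 + j85.41 V
  V2 = 178·(cos(60.0°) + j·sin(60.0°)) = 89 + j154.2 V
  V3 = 48·(cos(-50.9°) + j·sin(-50.9°)) = 30.27 - j37.25 V
  V4 = 13.2·(cos(-134.9°) + j·sin(-134.9°)) = -9.318 - j9.35 V
Step 2 — Sum components: V_total = 117 + j193 V.
Step 3 — Convert to polar: |V_total| = 225.7 V, ∠V_total = 58.8°.

V_total = 225.7∠58.8° V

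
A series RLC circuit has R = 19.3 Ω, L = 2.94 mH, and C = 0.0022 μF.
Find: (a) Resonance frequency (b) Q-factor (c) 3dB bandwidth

Step 1 — Resonance: ω₀ = 1/√(LC) = 1/√(0.00294·2.2e-09) = 3.932e+05 rad/s.
Step 2 — f₀ = ω₀/(2π) = 6.258e+04 Hz.
Step 3 — Series Q: Q = ω₀L/R = 3.932e+05·0.00294/19.3 = 59.9.
Step 4 — Bandwidth: Δω = ω₀/Q = 6565 rad/s; BW = Δω/(2π) = 1045 Hz.

(a) f₀ = 6.258e+04 Hz  (b) Q = 59.9  (c) BW = 1045 Hz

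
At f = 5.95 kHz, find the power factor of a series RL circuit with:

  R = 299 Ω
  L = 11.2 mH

Step 1 — Angular frequency: ω = 2π·f = 2π·5950 = 3.738e+04 rad/s.
Step 2 — Component impedances:
  R: Z = R = 299 Ω
  L: Z = jωL = j·3.738e+04·0.0112 = 0 + j418.7 Ω
Step 3 — Series combination: Z_total = R + L = 299 + j418.7 Ω = 514.5∠54.5° Ω.
Step 4 — Power factor: PF = cos(φ) = Re(Z)/|Z| = 299/514.5 = 0.5811.
Step 5 — Type: Im(Z) = 418.7 ⇒ lagging (phase φ = 54.5°).

PF = 0.5811 (lagging, φ = 54.5°)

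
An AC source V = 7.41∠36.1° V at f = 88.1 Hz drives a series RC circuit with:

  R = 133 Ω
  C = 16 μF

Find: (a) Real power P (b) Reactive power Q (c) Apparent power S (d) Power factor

Step 1 — Angular frequency: ω = 2π·f = 2π·88.1 = 553.5 rad/s.
Step 2 — Component impedances:
  R: Z = R = 133 Ω
  C: Z = 1/(jωC) = -j/(ω·C) = 0 - j112.9 Ω
Step 3 — Series combination: Z_total = R + C = 133 - j112.9 Ω = 174.5∠-40.3° Ω.
Step 4 — Source phasor: V = 7.41∠36.1° V = 5.987 + j4.366 V.
Step 5 — Current: I = V / Z = 0.009966 + j0.04129 A = 0.04247∠76.4° A.
Step 6 — Complex power: S = V·I* = 0.2399 - j0.2037 VA.
Step 7 — Real power: P = Re(S) = 0.2399 W.
Step 8 — Reactive power: Q = Im(S) = -0.2037 VAR.
Step 9 — Apparent power: |S| = 0.3147 VA.
Step 10 — Power factor: PF = P/|S| = 0.7623 (leading).

(a) P = 0.2399 W  (b) Q = -0.2037 VAR  (c) S = 0.3147 VA  (d) PF = 0.7623 (leading)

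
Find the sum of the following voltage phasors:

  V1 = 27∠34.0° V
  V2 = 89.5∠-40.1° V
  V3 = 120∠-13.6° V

Step 1 — Convert each phasor to rectangular form:
  V1 = 27·(cos(34.0°) + j·sin(34.0°)) = 22.38 + j15.1 V
  V2 = 89.5·(cos(-40.1°) + j·sin(-40.1°)) = 68.46 - j57.65 V
  V3 = 120·(cos(-13.6°) + j·sin(-13.6°)) = 116.6 - j28.22 V
Step 2 — Sum components: V_total = 207.5 - j70.77 V.
Step 3 — Convert to polar: |V_total| = 219.2 V, ∠V_total = -18.8°.

V_total = 219.2∠-18.8° V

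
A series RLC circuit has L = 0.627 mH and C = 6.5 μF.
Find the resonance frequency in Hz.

Step 1 — Resonance condition Im(Z)=0 gives ω₀ = 1/√(LC).
Step 2 — ω₀ = 1/√(0.000627·6.5e-06) = 1.566e+04 rad/s.
Step 3 — f₀ = ω₀/(2π) = 2493 Hz.

f₀ = 2493 Hz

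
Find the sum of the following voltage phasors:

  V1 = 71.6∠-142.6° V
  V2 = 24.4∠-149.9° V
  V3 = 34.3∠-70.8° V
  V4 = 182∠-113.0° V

Step 1 — Convert each phasor to rectangular form:
  V1 = 71.6·(cos(-142.6°) + j·sin(-142.6°)) = -56.88 - j43.49 V
  V2 = 24.4·(cos(-149.9°) + j·sin(-149.9°)) = -21.11 - j12.24 V
  V3 = 34.3·(cos(-70.8°) + j·sin(-70.8°)) = 11.28 - j32.39 V
  V4 = 182·(cos(-113.0°) + j·sin(-113.0°)) = -71.11 - j167.5 V
Step 2 — Sum components: V_total = -137.8 - j255.6 V.
Step 3 — Convert to polar: |V_total| = 290.4 V, ∠V_total = -118.3°.

V_total = 290.4∠-118.3° V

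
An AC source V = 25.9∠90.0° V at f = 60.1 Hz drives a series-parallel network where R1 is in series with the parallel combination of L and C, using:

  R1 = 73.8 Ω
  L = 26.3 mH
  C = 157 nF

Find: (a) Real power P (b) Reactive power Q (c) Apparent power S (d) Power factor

Step 1 — Angular frequency: ω = 2π·f = 2π·60.1 = 377.6 rad/s.
Step 2 — Component impedances:
  R1: Z = R = 73.8 Ω
  L: Z = jωL = j·377.6·0.0263 = 0 + j9.931 Ω
  C: Z = 1/(jωC) = -j/(ω·C) = 0 - j1.687e+04 Ω
Step 3 — Parallel branch: L || C = 1/(1/L + 1/C) = 0 + j9.937 Ω.
Step 4 — Series with R1: Z_total = R1 + (L || C) = 73.8 + j9.937 Ω = 74.47∠7.7° Ω.
Step 5 — Source phasor: V = 25.9∠90.0° V = 0 + j25.9 V.
Step 6 — Current: I = V / Z = 0.04641 + j0.3447 A = 0.3478∠82.3° A.
Step 7 — Complex power: S = V·I* = 8.928 + j1.202 VA.
Step 8 — Real power: P = Re(S) = 8.928 W.
Step 9 — Reactive power: Q = Im(S) = 1.202 VAR.
Step 10 — Apparent power: |S| = 9.008 VA.
Step 11 — Power factor: PF = P/|S| = 0.9911 (lagging).

(a) P = 8.928 W  (b) Q = 1.202 VAR  (c) S = 9.008 VA  (d) PF = 0.9911 (lagging)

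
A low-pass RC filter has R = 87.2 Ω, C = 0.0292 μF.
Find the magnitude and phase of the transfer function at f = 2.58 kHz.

Step 1 — Angular frequency: ω = 2π·2580 = 1.621e+04 rad/s.
Step 2 — Transfer function: H(jω) = 1/(1 + jωRC).
Step 3 — Denominator: 1 + jωRC = 1 + j·1.621e+04·87.2·2.92e-08 = 1 + j0.04128.
Step 4 — H = 0.9983 - j0.04121.
Step 5 — Magnitude: |H| = 0.9991 (-0.0 dB); phase: φ = -2.4°.

|H| = 0.9991 (-0.0 dB), φ = -2.4°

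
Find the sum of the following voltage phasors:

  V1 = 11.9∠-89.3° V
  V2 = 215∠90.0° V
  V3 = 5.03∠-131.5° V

Step 1 — Convert each phasor to rectangular form:
  V1 = 11.9·(cos(-89.3°) + j·sin(-89.3°)) = 0.1454 - j11.9 V
  V2 = 215·(cos(90.0°) + j·sin(90.0°)) = 0 + j215 V
  V3 = 5.03·(cos(-131.5°) + j·sin(-131.5°)) = -3.333 - j3.767 V
Step 2 — Sum components: V_total = -3.188 + j199.3 V.
Step 3 — Convert to polar: |V_total| = 199.4 V, ∠V_total = 90.9°.

V_total = 199.4∠90.9° V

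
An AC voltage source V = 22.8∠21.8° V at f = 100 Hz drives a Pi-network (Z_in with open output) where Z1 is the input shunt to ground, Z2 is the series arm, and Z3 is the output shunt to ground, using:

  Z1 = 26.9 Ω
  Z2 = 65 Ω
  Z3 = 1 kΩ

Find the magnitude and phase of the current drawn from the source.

Step 1 — Angular frequency: ω = 2π·f = 2π·100 = 628.3 rad/s.
Step 2 — Component impedances:
  Z1: Z = R = 26.9 Ω
  Z2: Z = R = 65 Ω
  Z3: Z = R = 1000 Ω
Step 3 — With open output, the series arm Z2 and the output shunt Z3 appear in series to ground: Z2 + Z3 = 1065 Ω.
Step 4 — Parallel with input shunt Z1: Z_in = Z1 || (Z2 + Z3) = 26.24 Ω = 26.24∠0.0° Ω.
Step 5 — Source phasor: V = 22.8∠21.8° V = 21.17 + j8.467 V.
Step 6 — Ohm's law: I = V / Z_total = (21.17 + j8.467) / (26.24) = 0.8068 + j0.3227 A.
Step 7 — Convert to polar: |I| = 0.869 A, ∠I = 21.8°.

I = 0.869∠21.8° A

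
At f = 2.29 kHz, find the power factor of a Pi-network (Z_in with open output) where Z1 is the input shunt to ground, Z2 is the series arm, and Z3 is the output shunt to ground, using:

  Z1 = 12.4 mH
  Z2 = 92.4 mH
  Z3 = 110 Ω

Step 1 — Angular frequency: ω = 2π·f = 2π·2290 = 1.439e+04 rad/s.
Step 2 — Component impedances:
  Z1: Z = jωL = j·1.439e+04·0.0124 = 0 + j178.4 Ω
  Z2: Z = jωL = j·1.439e+04·0.0924 = 0 + j1329 Ω
  Z3: Z = R = 110 Ω
Step 3 — With open output, the series arm Z2 and the output shunt Z3 appear in series to ground: Z2 + Z3 = 110 + j1329 Ω.
Step 4 — Parallel with input shunt Z1: Z_in = Z1 || (Z2 + Z3) = 1.532 + j157.4 Ω = 157.4∠89.4° Ω.
Step 5 — Power factor: PF = cos(φ) = Re(Z)/|Z| = 1.5318/157.43 = 0.00973.
Step 6 — Type: Im(Z) = 157.4 ⇒ lagging (phase φ = 89.4°).

PF = 0.00973 (lagging, φ = 89.4°)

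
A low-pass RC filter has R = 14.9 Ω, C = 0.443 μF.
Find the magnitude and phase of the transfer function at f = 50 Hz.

Step 1 — Angular frequency: ω = 2π·50 = 314.2 rad/s.
Step 2 — Transfer function: H(jω) = 1/(1 + jωRC).
Step 3 — Denominator: 1 + jωRC = 1 + j·314.2·14.9·4.43e-07 = 1 + j0.002074.
Step 4 — H = 1 - j0.002074.
Step 5 — Magnitude: |H| = 1 (-0.0 dB); phase: φ = -0.1°.

|H| = 1 (-0.0 dB), φ = -0.1°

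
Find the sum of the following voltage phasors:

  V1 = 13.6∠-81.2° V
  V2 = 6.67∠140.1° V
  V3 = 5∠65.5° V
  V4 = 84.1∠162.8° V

Step 1 — Convert each phasor to rectangular form:
  V1 = 13.6·(cos(-81.2°) + j·sin(-81.2°)) = 2.081 - j13.44 V
  V2 = 6.67·(cos(140.1°) + j·sin(140.1°)) = -5.117 + j4.278 V
  V3 = 5·(cos(65.5°) + j·sin(65.5°)) = 2.073 + j4.55 V
  V4 = 84.1·(cos(162.8°) + j·sin(162.8°)) = -80.34 + j24.87 V
Step 2 — Sum components: V_total = -81.3 + j20.26 V.
Step 3 — Convert to polar: |V_total| = 83.79 V, ∠V_total = 166.0°.

V_total = 83.79∠166.0° V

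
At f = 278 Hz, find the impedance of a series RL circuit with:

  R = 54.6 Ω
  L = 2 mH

Step 1 — Angular frequency: ω = 2π·f = 2π·278 = 1747 rad/s.
Step 2 — Component impedances:
  R: Z = R = 54.6 Ω
  L: Z = jωL = j·1747·0.002 = 0 + j3.493 Ω
Step 3 — Series combination: Z_total = R + L = 54.6 + j3.493 Ω = 54.71∠3.7° Ω.

Z = 54.6 + j3.493 Ω = 54.71∠3.7° Ω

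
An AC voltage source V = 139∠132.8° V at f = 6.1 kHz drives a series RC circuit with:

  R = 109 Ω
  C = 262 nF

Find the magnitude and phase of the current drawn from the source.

Step 1 — Angular frequency: ω = 2π·f = 2π·6100 = 3.833e+04 rad/s.
Step 2 — Component impedances:
  R: Z = R = 109 Ω
  C: Z = 1/(jωC) = -j/(ω·C) = 0 - j99.58 Ω
Step 3 — Series combination: Z_total = R + C = 109 - j99.58 Ω = 147.6∠-42.4° Ω.
Step 4 — Source phasor: V = 139∠132.8° V = -94.44 + j102 V.
Step 5 — Ohm's law: I = V / Z_total = (-94.44 + j102) / (109 - j99.58) = -0.9382 + j0.07853 A.
Step 6 — Convert to polar: |I| = 0.9415 A, ∠I = 175.2°.

I = 0.9415∠175.2° A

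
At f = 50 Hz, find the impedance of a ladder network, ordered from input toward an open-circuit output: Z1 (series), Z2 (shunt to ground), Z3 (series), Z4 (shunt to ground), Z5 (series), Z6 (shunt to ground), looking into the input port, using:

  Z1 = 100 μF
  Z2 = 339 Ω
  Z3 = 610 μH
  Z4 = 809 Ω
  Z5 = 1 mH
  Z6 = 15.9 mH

Step 1 — Angular frequency: ω = 2π·f = 2π·50 = 314.2 rad/s.
Step 2 — Component impedances:
  Z1: Z = 1/(jωC) = -j/(ω·C) = 0 - j31.83 Ω
  Z2: Z = R = 339 Ω
  Z3: Z = jωL = j·314.2·0.00061 = 0 + j0.1916 Ω
  Z4: Z = R = 809 Ω
  Z5: Z = jωL = j·314.2·0.001 = 0 + j0.3142 Ω
  Z6: Z = jωL = j·314.2·0.0159 = 0 + j4.995 Ω
Step 3 — Ladder network (open output): work backward from the far end, alternating series and parallel combinations. Z_in = 0.124 - j26.33 Ω = 26.33∠-89.7° Ω.

Z = 0.124 - j26.33 Ω = 26.33∠-89.7° Ω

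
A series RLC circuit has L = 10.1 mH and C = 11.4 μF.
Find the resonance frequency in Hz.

Step 1 — Resonance condition Im(Z)=0 gives ω₀ = 1/√(LC).
Step 2 — ω₀ = 1/√(0.0101·1.14e-05) = 2947 rad/s.
Step 3 — f₀ = ω₀/(2π) = 469 Hz.

f₀ = 469 Hz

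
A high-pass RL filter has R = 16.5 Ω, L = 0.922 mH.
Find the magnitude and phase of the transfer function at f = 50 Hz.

Step 1 — Angular frequency: ω = 2π·50 = 314.2 rad/s.
Step 2 — Transfer function: H(jω) = jωL/(R + jωL).
Step 3 — Numerator jωL = j·0.2897; denominator R + jωL = 16.5 + j0.2897.
Step 4 — H = 0.0003081 + j0.01755.
Step 5 — Magnitude: |H| = 0.01755 (-35.1 dB); phase: φ = 89.0°.

|H| = 0.01755 (-35.1 dB), φ = 89.0°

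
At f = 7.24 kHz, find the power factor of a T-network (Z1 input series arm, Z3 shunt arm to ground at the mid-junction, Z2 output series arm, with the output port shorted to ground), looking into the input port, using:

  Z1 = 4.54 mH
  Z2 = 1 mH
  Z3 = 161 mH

Step 1 — Angular frequency: ω = 2π·f = 2π·7240 = 4.549e+04 rad/s.
Step 2 — Component impedances:
  Z1: Z = jωL = j·4.549e+04·0.00454 = 0 + j206.5 Ω
  Z2: Z = jωL = j·4.549e+04·0.001 = 0 + j45.49 Ω
  Z3: Z = jωL = j·4.549e+04·0.161 = 0 + j7324 Ω
Step 3 — With the output port shorted to ground, the output series arm Z2 runs from the junction to ground; the shunt arm Z3 also runs from the junction to ground. They appear in parallel: Z3 || Z2 = 0 + j45.21 Ω.
Step 4 — Series with input arm Z1: Z_in = Z1 + (Z3 || Z2) = 0 + j251.7 Ω = 251.7∠90.0° Ω.
Step 5 — Power factor: PF = cos(φ) = Re(Z)/|Z| = 0/251.7 = 0.
Step 6 — Type: Im(Z) = 251.7 ⇒ lagging (phase φ = 90.0°).

PF = 0 (lagging, φ = 90.0°)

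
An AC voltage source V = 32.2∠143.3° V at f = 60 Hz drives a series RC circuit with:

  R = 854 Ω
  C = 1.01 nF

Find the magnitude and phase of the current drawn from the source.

Step 1 — Angular frequency: ω = 2π·f = 2π·60 = 377 rad/s.
Step 2 — Component impedances:
  R: Z = R = 854 Ω
  C: Z = 1/(jωC) = -j/(ω·C) = 0 - j2.626e+06 Ω
Step 3 — Series combination: Z_total = R + C = 854 - j2.626e+06 Ω = 2.626e+06∠-90.0° Ω.
Step 4 — Source phasor: V = 32.2∠143.3° V = -25.82 + j19.24 V.
Step 5 — Ohm's law: I = V / Z_total = (-25.82 + j19.24) / (854 - j2.626e+06) = -7.33e-06 - j9.828e-06 A.
Step 6 — Convert to polar: |I| = 1.226e-05 A, ∠I = -126.7°.

I = 1.226e-05∠-126.7° A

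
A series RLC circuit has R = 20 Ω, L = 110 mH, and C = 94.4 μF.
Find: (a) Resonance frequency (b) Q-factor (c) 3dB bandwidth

Step 1 — Resonance: ω₀ = 1/√(LC) = 1/√(0.11·9.44e-05) = 310.3 rad/s.
Step 2 — f₀ = ω₀/(2π) = 49.39 Hz.
Step 3 — Series Q: Q = ω₀L/R = 310.3·0.11/20 = 1.707.
Step 4 — Bandwidth: Δω = ω₀/Q = 181.8 rad/s; BW = Δω/(2π) = 28.94 Hz.

(a) f₀ = 49.39 Hz  (b) Q = 1.707  (c) BW = 28.94 Hz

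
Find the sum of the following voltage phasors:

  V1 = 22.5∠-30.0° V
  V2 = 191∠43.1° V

Step 1 — Convert each phasor to rectangular form:
  V1 = 22.5·(cos(-30.0°) + j·sin(-30.0°)) = 19.49 - j11.25 V
  V2 = 191·(cos(43.1°) + j·sin(43.1°)) = 139.5 + j130.5 V
Step 2 — Sum components: V_total = 158.9 + j119.3 V.
Step 3 — Convert to polar: |V_total| = 198.7 V, ∠V_total = 36.9°.

V_total = 198.7∠36.9° V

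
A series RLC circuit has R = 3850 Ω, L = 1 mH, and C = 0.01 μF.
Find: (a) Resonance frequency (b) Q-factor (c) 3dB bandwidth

Step 1 — Resonance: ω₀ = 1/√(LC) = 1/√(0.001·1e-08) = 3.162e+05 rad/s.
Step 2 — f₀ = ω₀/(2π) = 5.033e+04 Hz.
Step 3 — Series Q: Q = ω₀L/R = 3.162e+05·0.001/3850 = 0.08214.
Step 4 — Bandwidth: Δω = ω₀/Q = 3.85e+06 rad/s; BW = Δω/(2π) = 6.127e+05 Hz.

(a) f₀ = 5.033e+04 Hz  (b) Q = 0.08214  (c) BW = 6.127e+05 Hz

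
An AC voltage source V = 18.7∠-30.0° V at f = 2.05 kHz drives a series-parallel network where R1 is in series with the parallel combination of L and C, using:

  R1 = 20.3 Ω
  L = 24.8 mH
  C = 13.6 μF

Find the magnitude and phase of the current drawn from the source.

Step 1 — Angular frequency: ω = 2π·f = 2π·2050 = 1.288e+04 rad/s.
Step 2 — Component impedances:
  R1: Z = R = 20.3 Ω
  L: Z = jωL = j·1.288e+04·0.0248 = 0 + j319.4 Ω
  C: Z = 1/(jωC) = -j/(ω·C) = 0 - j5.709 Ω
Step 3 — Parallel branch: L || C = 1/(1/L + 1/C) = 0 - j5.812 Ω.
Step 4 — Series with R1: Z_total = R1 + (L || C) = 20.3 - j5.812 Ω = 21.12∠-16.0° Ω.
Step 5 — Source phasor: V = 18.7∠-30.0° V = 16.19 - j9.35 V.
Step 6 — Ohm's law: I = V / Z_total = (16.19 - j9.35) / (20.3 - j5.812) = 0.8592 - j0.2146 A.
Step 7 — Convert to polar: |I| = 0.8856 A, ∠I = -14.0°.

I = 0.8856∠-14.0° A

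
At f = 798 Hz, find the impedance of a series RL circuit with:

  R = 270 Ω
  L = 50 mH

Step 1 — Angular frequency: ω = 2π·f = 2π·798 = 5014 rad/s.
Step 2 — Component impedances:
  R: Z = R = 270 Ω
  L: Z = jωL = j·5014·0.05 = 0 + j250.7 Ω
Step 3 — Series combination: Z_total = R + L = 270 + j250.7 Ω = 368.4∠42.9° Ω.

Z = 270 + j250.7 Ω = 368.4∠42.9° Ω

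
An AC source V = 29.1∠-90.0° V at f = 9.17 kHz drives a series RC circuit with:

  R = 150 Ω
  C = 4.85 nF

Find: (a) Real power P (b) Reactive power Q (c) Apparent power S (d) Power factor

Step 1 — Angular frequency: ω = 2π·f = 2π·9170 = 5.762e+04 rad/s.
Step 2 — Component impedances:
  R: Z = R = 150 Ω
  C: Z = 1/(jωC) = -j/(ω·C) = 0 - j3579 Ω
Step 3 — Series combination: Z_total = R + C = 150 - j3579 Ω = 3582∠-87.6° Ω.
Step 4 — Source phasor: V = 29.1∠-90.0° V = 0 - j29.1 V.
Step 5 — Current: I = V / Z = 0.008117 - j0.0003403 A = 0.008125∠-2.4° A.
Step 6 — Complex power: S = V·I* = 0.009901 - j0.2362 VA.
Step 7 — Real power: P = Re(S) = 0.009901 W.
Step 8 — Reactive power: Q = Im(S) = -0.2362 VAR.
Step 9 — Apparent power: |S| = 0.2364 VA.
Step 10 — Power factor: PF = P/|S| = 0.04188 (leading).

(a) P = 0.009901 W  (b) Q = -0.2362 VAR  (c) S = 0.2364 VA  (d) PF = 0.04188 (leading)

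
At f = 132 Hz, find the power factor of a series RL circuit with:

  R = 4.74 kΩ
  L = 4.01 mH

Step 1 — Angular frequency: ω = 2π·f = 2π·132 = 829.4 rad/s.
Step 2 — Component impedances:
  R: Z = R = 4740 Ω
  L: Z = jωL = j·829.4·0.00401 = 0 + j3.326 Ω
Step 3 — Series combination: Z_total = R + L = 4740 + j3.326 Ω = 4740∠0.0° Ω.
Step 4 — Power factor: PF = cos(φ) = Re(Z)/|Z| = 4740/4740 = 1.
Step 5 — Type: Im(Z) = 3.326 ⇒ lagging (phase φ = 0.0°).

PF = 1 (lagging, φ = 0.0°)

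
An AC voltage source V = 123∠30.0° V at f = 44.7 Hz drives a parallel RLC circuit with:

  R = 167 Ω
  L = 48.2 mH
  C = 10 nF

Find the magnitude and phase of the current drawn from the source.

Step 1 — Angular frequency: ω = 2π·f = 2π·44.7 = 280.9 rad/s.
Step 2 — Component impedances:
  R: Z = R = 167 Ω
  L: Z = jωL = j·280.9·0.0482 = 0 + j13.54 Ω
  C: Z = 1/(jωC) = -j/(ω·C) = 0 - j3.561e+05 Ω
Step 3 — Parallel combination: 1/Z_total = 1/R + 1/L + 1/C; Z_total = 1.09 + j13.45 Ω = 13.49∠85.4° Ω.
Step 4 — Source phasor: V = 123∠30.0° V = 106.5 + j61.5 V.
Step 5 — Ohm's law: I = V / Z_total = (106.5 + j61.5) / (1.09 + j13.45) = 5.181 - j7.5 A.
Step 6 — Convert to polar: |I| = 9.115 A, ∠I = -55.4°.

I = 9.115∠-55.4° A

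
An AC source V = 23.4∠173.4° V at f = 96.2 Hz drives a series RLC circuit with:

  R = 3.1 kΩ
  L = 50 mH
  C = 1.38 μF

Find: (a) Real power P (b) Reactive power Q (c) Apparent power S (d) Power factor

Step 1 — Angular frequency: ω = 2π·f = 2π·96.2 = 604.4 rad/s.
Step 2 — Component impedances:
  R: Z = R = 3100 Ω
  L: Z = jωL = j·604.4·0.05 = 0 + j30.22 Ω
  C: Z = 1/(jωC) = -j/(ω·C) = 0 - j1199 Ω
Step 3 — Series combination: Z_total = R + L + C = 3100 - j1169 Ω = 3313∠-20.7° Ω.
Step 4 — Source phasor: V = 23.4∠173.4° V = -23.24 + j2.69 V.
Step 5 — Current: I = V / Z = -0.006852 - j0.001715 A = 0.007063∠-165.9° A.
Step 6 — Complex power: S = V·I* = 0.1547 - j0.0583 VA.
Step 7 — Real power: P = Re(S) = 0.1547 W.
Step 8 — Reactive power: Q = Im(S) = -0.0583 VAR.
Step 9 — Apparent power: |S| = 0.1653 VA.
Step 10 — Power factor: PF = P/|S| = 0.9357 (leading).

(a) P = 0.1547 W  (b) Q = -0.0583 VAR  (c) S = 0.1653 VA  (d) PF = 0.9357 (leading)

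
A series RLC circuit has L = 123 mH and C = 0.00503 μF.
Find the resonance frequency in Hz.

Step 1 — Resonance condition Im(Z)=0 gives ω₀ = 1/√(LC).
Step 2 — ω₀ = 1/√(0.123·5.03e-09) = 4.02e+04 rad/s.
Step 3 — f₀ = ω₀/(2π) = 6399 Hz.

f₀ = 6399 Hz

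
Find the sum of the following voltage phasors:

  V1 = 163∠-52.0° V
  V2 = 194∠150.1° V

Step 1 — Convert each phasor to rectangular form:
  V1 = 163·(cos(-52.0°) + j·sin(-52.0°)) = 100.4 - j128.4 V
  V2 = 194·(cos(150.1°) + j·sin(150.1°)) = -168.2 + j96.71 V
Step 2 — Sum components: V_total = -67.83 - j31.74 V.
Step 3 — Convert to polar: |V_total| = 74.88 V, ∠V_total = -154.9°.

V_total = 74.88∠-154.9° V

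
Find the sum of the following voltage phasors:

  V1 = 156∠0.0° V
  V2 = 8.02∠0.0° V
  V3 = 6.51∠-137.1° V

Step 1 — Convert each phasor to rectangular form:
  V1 = 156·(cos(0.0°) + j·sin(0.0°)) = 156 V
  V2 = 8.02·(cos(0.0°) + j·sin(0.0°)) = 8.02 V
  V3 = 6.51·(cos(-137.1°) + j·sin(-137.1°)) = -4.769 - j4.431 V
Step 2 — Sum components: V_total = 159.3 - j4.431 V.
Step 3 — Convert to polar: |V_total| = 159.3 V, ∠V_total = -1.6°.

V_total = 159.3∠-1.6° V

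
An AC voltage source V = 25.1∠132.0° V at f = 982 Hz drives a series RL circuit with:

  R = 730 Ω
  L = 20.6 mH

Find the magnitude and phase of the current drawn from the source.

Step 1 — Angular frequency: ω = 2π·f = 2π·982 = 6170 rad/s.
Step 2 — Component impedances:
  R: Z = R = 730 Ω
  L: Z = jωL = j·6170·0.0206 = 0 + j127.1 Ω
Step 3 — Series combination: Z_total = R + L = 730 + j127.1 Ω = 741∠9.9° Ω.
Step 4 — Source phasor: V = 25.1∠132.0° V = -16.8 + j18.65 V.
Step 5 — Ohm's law: I = V / Z_total = (-16.8 + j18.65) / (730 + j127.1) = -0.01801 + j0.02869 A.
Step 6 — Convert to polar: |I| = 0.03387 A, ∠I = 122.1°.

I = 0.03387∠122.1° A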